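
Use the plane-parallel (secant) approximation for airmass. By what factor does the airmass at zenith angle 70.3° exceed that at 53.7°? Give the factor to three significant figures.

X(70.3°)/X(53.7°) = sec 70.3° / sec 53.7° = cos 53.7° / cos 70.3° = 0.5920/0.3371 = 1.7562.

1.76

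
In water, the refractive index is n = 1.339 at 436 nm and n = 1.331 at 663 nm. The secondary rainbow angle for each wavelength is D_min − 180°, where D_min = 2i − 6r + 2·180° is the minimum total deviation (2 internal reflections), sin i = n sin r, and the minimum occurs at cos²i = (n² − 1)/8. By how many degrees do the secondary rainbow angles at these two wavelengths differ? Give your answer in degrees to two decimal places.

2.09°

At 436 nm (n = 1.339): cos²i = 0.09912 → i = 71.650°, r = 45.141°, D_min = 232.451°, rainbow angle = 52.451°.
At 663 nm (n = 1.331): cos²i = 0.09645 → i = 71.907°, r = 45.575°, D_min = 230.365°, rainbow angle = 50.365°.
Angular width = |52.451° − 50.365°| = 2.086°.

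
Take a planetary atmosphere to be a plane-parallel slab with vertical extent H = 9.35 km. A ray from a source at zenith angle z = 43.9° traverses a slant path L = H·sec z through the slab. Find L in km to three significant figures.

13.0 km

sec z = 1/cos 43.9° = 1.3878.
L = 9.35 × 1.3878 = 12.976 km.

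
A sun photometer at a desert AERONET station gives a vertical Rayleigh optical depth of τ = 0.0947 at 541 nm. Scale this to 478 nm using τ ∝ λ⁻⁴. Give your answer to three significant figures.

τ(478 nm) = τ(541 nm) × (541/478)⁴ = 0.0947 × (1.1318)⁴ = 0.0947 × 1.6409 = 0.1554.

0.155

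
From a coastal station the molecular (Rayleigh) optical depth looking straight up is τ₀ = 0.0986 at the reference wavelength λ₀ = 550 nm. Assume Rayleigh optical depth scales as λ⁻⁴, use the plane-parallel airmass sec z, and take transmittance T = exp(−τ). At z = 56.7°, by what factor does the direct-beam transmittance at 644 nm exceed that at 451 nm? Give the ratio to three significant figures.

1.35

Airmass: sec 56.7° = 1.8214.
τ(644 nm) = 0.0986 × (550/644)⁴ × 1.8214 = 0.0986 × 0.5320 × 1.8214 = 0.0955.
τ(451 nm) = 0.0986 × (550/451)⁴ × 1.8214 = 0.0986 × 2.2118 × 1.8214 = 0.3972.
T(644)/T(451) = exp(τ_B − τ_A) = exp(0.3017) = 1.3521.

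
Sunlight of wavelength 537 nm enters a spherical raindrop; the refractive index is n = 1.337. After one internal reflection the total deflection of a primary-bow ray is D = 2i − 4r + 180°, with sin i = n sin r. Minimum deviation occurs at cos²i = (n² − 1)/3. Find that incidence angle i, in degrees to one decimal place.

59.2°

cos²i = (1.337² − 1)/3 = (1.78757 − 1)/3 = 0.26252.
cos i = 0.51237, so i = 59.178°.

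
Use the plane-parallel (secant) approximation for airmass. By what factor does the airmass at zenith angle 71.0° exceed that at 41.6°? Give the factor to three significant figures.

2.30

X(71.0°)/X(41.6°) = sec 71.0° / sec 41.6° = cos 41.6° / cos 71.0° = 0.7478/0.3256 = 2.2969.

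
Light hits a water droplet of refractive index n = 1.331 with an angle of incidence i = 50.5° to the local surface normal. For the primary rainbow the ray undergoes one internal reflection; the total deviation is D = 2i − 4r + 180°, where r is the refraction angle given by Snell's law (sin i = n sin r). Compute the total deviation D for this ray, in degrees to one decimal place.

139.3°

sin r = sin 50.5° / 1.331 = 0.7716/1.331 = 0.5797; r = 35.43°.
D = 2·50.5° − 4·35.43° + 180° = 101.00° − 141.73° + 180° = 139.27°.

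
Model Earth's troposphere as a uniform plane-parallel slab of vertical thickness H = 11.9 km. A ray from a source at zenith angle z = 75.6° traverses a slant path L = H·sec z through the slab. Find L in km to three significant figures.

sec z = 1/cos 75.6° = 4.0211.
L = 11.9 × 4.0211 = 47.851 km.

47.9 km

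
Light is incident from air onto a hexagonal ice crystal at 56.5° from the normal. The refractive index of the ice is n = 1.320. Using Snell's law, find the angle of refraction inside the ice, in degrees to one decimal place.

39.2°

Snell: sin θ_r = sin θ_i / n = sin 56.5° / 1.320 = 0.8339 / 1.320 = 0.6317.
θ_r = arcsin(0.6317) = 39.18°.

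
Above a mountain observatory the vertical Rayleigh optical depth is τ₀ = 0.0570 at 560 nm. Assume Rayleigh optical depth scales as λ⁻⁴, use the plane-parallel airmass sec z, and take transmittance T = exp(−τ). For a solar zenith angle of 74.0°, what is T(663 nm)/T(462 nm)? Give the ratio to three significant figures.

Airmass: sec 74.0° = 3.6280.
τ(663 nm) = 0.0570 × (560/663)⁴ × 3.6280 = 0.0570 × 0.5090 × 3.6280 = 0.1053.
τ(462 nm) = 0.0570 × (560/462)⁴ × 3.6280 = 0.0570 × 2.1587 × 3.6280 = 0.4464.
T(663)/T(462) = exp(τ_B − τ_A) = exp(0.3411) = 1.4066.

1.41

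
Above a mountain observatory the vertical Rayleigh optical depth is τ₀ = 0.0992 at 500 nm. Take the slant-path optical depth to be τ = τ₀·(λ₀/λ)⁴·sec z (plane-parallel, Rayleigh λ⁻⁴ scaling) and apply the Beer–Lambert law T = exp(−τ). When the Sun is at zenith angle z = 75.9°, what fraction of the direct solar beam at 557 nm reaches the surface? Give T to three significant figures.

sec 75.9° = 4.1048.
τ = 0.0992 × (500/557)⁴ × 4.1048 = 0.0992 × 0.6493 × 4.1048 = 0.2644.
T = exp(−0.2644) = 0.7677.

0.768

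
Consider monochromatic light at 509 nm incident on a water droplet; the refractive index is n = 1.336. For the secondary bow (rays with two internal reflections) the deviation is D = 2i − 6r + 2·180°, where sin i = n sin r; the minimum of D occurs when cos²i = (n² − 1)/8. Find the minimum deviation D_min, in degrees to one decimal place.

231.7°

cos²i = (1.78490 − 1)/8 = 0.09811; i = arccos(0.31323) = 71.746°.
sin r = sin 71.746°/1.336 = 0.71084; r = 45.303°.
D_min = 2·71.746° − 6·45.303° + 360° = 231.674°.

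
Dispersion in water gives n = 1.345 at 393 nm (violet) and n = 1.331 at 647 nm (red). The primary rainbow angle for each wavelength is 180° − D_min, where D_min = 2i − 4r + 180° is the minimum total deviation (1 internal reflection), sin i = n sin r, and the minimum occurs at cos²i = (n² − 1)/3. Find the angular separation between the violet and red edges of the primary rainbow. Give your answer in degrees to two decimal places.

At 393 nm (n = 1.345): cos²i = 0.26967 → i = 58.715°, r = 39.448°, D_min = 139.635°, rainbow angle = 40.365°.
At 647 nm (n = 1.331): cos²i = 0.25719 → i = 59.527°, r = 40.356°, D_min = 137.630°, rainbow angle = 42.370°.
Angular width = |40.365° − 42.370°| = 2.005°.

2.01°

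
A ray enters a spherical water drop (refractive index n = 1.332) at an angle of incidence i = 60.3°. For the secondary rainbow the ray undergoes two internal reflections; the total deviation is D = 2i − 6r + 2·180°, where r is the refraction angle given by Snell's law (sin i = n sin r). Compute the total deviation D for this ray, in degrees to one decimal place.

236.4°

sin r = sin 60.3° / 1.332 = 0.8686/1.332 = 0.6521; r = 40.70°.
D = 2·60.3° − 6·40.70° + 2·180° = 120.60° − 244.21° + 360° = 236.39°.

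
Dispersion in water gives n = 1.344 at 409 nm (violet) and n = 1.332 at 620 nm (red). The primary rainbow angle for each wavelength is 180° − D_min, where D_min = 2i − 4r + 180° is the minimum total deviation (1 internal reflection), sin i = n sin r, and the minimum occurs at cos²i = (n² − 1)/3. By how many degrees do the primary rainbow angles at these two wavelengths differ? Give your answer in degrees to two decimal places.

At 409 nm (n = 1.344): cos²i = 0.26878 → i = 58.772°, r = 39.512°, D_min = 139.495°, rainbow angle = 40.505°.
At 620 nm (n = 1.332): cos²i = 0.25807 → i = 59.469°, r = 40.290°, D_min = 137.776°, rainbow angle = 42.224°.
Angular width = |40.505° − 42.224°| = 1.719°.

1.72°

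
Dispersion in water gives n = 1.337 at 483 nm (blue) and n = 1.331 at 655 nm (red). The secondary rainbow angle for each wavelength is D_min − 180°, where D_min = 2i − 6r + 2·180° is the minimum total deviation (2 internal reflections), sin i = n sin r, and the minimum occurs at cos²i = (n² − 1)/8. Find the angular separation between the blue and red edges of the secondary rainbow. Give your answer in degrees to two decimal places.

1.57°

At 483 nm (n = 1.337): cos²i = 0.09845 → i = 71.714°, r = 45.249°, D_min = 231.934°, rainbow angle = 51.934°.
At 655 nm (n = 1.331): cos²i = 0.09645 → i = 71.907°, r = 45.575°, D_min = 230.365°, rainbow angle = 50.365°.
Angular width = |51.934° − 50.365°| = 1.569°.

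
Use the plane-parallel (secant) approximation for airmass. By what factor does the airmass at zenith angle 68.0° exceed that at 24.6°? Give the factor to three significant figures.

2.43

X(68.0°)/X(24.6°) = sec 68.0° / sec 24.6° = cos 24.6° / cos 68.0° = 0.9092/0.3746 = 2.4272.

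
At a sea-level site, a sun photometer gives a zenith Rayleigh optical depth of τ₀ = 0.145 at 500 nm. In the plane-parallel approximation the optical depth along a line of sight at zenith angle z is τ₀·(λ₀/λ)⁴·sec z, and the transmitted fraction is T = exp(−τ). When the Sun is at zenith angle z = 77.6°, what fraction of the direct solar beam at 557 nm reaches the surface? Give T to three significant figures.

sec 77.6° = 4.6569.
τ = 0.145 × (500/557)⁴ × 4.6569 = 0.145 × 0.6493 × 4.6569 = 0.4385.
T = exp(−0.4385) = 0.6450.

0.645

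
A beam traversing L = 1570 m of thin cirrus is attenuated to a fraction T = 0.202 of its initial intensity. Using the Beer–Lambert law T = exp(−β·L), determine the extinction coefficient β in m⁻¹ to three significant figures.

Beer–Lambert: T = exp(−βL) ⇒ β = −ln(T)/L = −ln(0.202)/1570 = 1.5995/1570 = 0.001019 m⁻¹.

0.00102 m⁻¹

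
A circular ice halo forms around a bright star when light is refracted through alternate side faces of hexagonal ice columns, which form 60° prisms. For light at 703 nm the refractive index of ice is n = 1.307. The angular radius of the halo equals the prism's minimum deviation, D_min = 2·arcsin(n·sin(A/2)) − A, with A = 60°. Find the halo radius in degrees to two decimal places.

n·sin(A/2) = 1.307 × sin 30° = 1.307 × 0.5000 = 0.6535.
D_min = 2·arcsin(0.6535) − 60° = 2 × 40.806° − 60° = 21.612°.

21.61°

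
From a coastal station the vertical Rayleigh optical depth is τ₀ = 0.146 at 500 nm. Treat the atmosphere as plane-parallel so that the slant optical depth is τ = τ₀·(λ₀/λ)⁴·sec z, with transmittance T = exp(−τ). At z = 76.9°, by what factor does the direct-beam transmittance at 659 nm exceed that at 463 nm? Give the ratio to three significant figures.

Airmass: sec 76.9° = 4.4121.
τ(659 nm) = 0.146 × (500/659)⁴ × 4.4121 = 0.146 × 0.3314 × 4.4121 = 0.2135.
τ(463 nm) = 0.146 × (500/463)⁴ × 4.4121 = 0.146 × 1.3601 × 4.4121 = 0.8761.
T(659)/T(463) = exp(τ_B − τ_A) = exp(0.6626) = 1.9399.

1.94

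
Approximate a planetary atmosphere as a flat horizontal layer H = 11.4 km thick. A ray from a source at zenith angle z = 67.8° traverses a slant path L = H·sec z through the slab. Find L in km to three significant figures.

30.2 km

sec z = 1/cos 67.8° = 2.6466.
L = 11.4 × 2.6466 = 30.171 km.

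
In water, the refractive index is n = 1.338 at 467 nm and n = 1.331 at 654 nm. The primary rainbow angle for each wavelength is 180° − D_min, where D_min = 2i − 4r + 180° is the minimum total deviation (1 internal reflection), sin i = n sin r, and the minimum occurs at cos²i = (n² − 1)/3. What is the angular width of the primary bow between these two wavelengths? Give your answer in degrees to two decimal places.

At 467 nm (n = 1.338): cos²i = 0.26341 → i = 59.120°, r = 39.899°, D_min = 138.643°, rainbow angle = 41.357°.
At 654 nm (n = 1.331): cos²i = 0.25719 → i = 59.527°, r = 40.356°, D_min = 137.630°, rainbow angle = 42.370°.
Angular width = |41.357° − 42.370°| = 1.013°.

1.01°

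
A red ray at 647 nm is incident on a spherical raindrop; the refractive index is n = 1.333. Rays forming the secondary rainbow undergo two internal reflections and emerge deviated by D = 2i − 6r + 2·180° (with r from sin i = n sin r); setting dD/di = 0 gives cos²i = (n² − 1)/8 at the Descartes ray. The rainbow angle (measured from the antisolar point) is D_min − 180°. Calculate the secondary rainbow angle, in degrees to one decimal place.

50.9°

cos²i = (1.77689 − 1)/8 = 0.09711; i = arccos(0.31163) = 71.843°.
sin r = sin 71.843°/1.333 = 0.71283; r = 45.466°.
D_min = 2·71.843° − 6·45.466° + 360° = 230.891°.
Rainbow angle = D_min − 180° = 50.891°.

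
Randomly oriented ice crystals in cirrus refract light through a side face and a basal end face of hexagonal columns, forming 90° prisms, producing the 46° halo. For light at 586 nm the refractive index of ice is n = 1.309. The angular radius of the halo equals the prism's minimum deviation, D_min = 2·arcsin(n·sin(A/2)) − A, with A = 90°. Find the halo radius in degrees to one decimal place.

45.5°

n·sin(A/2) = 1.309 × sin 45° = 1.309 × 0.7071 = 0.9256.
D_min = 2·arcsin(0.9256) − 90° = 2 × 67.759° − 90° = 45.519°.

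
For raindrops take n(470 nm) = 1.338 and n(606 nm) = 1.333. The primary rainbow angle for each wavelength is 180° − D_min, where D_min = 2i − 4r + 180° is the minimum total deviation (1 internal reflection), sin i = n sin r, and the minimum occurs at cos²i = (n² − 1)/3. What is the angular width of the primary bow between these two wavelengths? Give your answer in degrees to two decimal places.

At 470 nm (n = 1.338): cos²i = 0.26341 → i = 59.120°, r = 39.899°, D_min = 138.643°, rainbow angle = 41.357°.
At 606 nm (n = 1.333): cos²i = 0.25896 → i = 59.410°, r = 40.225°, D_min = 137.922°, rainbow angle = 42.078°.
Angular width = |41.357° − 42.078°| = 0.722°.

0.72°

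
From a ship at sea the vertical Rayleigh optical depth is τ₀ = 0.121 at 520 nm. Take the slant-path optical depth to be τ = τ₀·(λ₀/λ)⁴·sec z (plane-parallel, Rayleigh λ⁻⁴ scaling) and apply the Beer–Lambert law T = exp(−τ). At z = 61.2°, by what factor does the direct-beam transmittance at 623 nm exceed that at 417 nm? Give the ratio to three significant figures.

1.62

Airmass: sec 61.2° = 2.0757.
τ(623 nm) = 0.121 × (520/623)⁴ × 2.0757 = 0.121 × 0.4854 × 2.0757 = 0.1219.
τ(417 nm) = 0.121 × (520/417)⁴ × 2.0757 = 0.121 × 2.4181 × 2.0757 = 0.6073.
T(623)/T(417) = exp(τ_B − τ_A) = exp(0.4854) = 1.6249.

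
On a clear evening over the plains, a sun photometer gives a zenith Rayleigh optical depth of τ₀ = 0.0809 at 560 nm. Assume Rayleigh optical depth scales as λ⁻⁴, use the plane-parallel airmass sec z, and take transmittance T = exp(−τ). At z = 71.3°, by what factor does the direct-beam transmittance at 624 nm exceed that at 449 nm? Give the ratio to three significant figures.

1.56

Airmass: sec 71.3° = 3.1190.
τ(624 nm) = 0.0809 × (560/624)⁴ × 3.1190 = 0.0809 × 0.6487 × 3.1190 = 0.1637.
τ(449 nm) = 0.0809 × (560/449)⁴ × 3.1190 = 0.0809 × 2.4197 × 3.1190 = 0.6106.
T(624)/T(449) = exp(τ_B − τ_A) = exp(0.4469) = 1.5634.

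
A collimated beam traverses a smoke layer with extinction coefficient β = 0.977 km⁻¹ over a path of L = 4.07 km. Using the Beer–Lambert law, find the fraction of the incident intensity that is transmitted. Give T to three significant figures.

0.0188

τ = β·L = 0.977 × 4.07 = 3.9764.
T = exp(−3.9764) = 0.0188.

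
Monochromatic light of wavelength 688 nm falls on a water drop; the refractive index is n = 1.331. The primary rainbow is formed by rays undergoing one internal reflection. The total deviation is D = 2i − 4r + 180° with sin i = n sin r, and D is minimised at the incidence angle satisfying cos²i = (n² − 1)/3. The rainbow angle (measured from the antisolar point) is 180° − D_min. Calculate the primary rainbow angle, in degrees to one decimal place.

cos²i = (1.77156 − 1)/3 = 0.25719; i = arccos(0.50714) = 59.527°.
sin r = sin 59.527°/1.331 = 0.64753; r = 40.356°.
D_min = 2·59.527° − 4·40.356° + 180° = 137.630°.
Rainbow angle = 180° − D_min = 42.370°.

42.4°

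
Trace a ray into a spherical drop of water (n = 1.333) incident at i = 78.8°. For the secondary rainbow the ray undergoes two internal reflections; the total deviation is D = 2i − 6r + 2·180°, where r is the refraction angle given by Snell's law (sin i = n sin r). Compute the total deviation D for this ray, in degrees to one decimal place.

233.3°

sin r = sin 78.8° / 1.333 = 0.9810/1.333 = 0.7359; r = 47.38°.
D = 2·78.8° − 6·47.38° + 2·180° = 157.60° − 284.30° + 360° = 233.30°.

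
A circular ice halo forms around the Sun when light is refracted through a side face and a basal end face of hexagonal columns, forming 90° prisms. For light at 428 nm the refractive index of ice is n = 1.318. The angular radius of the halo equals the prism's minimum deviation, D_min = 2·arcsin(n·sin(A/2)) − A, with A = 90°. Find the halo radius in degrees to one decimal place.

47.5°

n·sin(A/2) = 1.318 × sin 45° = 1.318 × 0.7071 = 0.9320.
D_min = 2·arcsin(0.9320) − 90° = 2 × 68.743° − 90° = 47.487°.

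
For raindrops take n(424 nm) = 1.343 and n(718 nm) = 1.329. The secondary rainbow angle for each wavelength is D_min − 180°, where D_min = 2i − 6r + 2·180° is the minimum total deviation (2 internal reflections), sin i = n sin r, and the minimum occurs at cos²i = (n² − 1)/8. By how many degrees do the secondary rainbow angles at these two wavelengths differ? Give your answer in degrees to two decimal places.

3.64°

At 424 nm (n = 1.343): cos²i = 0.10046 → i = 71.522°, r = 44.928°, D_min = 233.478°, rainbow angle = 53.478°.
At 718 nm (n = 1.329): cos²i = 0.09578 → i = 71.972°, r = 45.685°, D_min = 229.837°, rainbow angle = 49.837°.
Angular width = |53.478° − 49.837°| = 3.641°.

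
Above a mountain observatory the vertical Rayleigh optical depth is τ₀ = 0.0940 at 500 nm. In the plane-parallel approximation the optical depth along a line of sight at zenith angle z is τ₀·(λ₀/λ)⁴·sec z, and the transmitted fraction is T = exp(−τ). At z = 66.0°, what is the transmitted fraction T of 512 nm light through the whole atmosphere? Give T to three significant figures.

0.810

sec 66.0° = 2.4586.
τ = 0.0940 × (500/512)⁴ × 2.4586 = 0.0940 × 0.9095 × 2.4586 = 0.2102.
T = exp(−0.2102) = 0.8104.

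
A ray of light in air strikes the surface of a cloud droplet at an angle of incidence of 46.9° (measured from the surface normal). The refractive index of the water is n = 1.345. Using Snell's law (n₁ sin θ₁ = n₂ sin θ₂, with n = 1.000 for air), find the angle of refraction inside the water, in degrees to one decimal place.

Snell: sin θ_r = sin θ_i / n = sin 46.9° / 1.345 = 0.7302 / 1.345 = 0.5429.
θ_r = arcsin(0.5429) = 32.88°.

32.9°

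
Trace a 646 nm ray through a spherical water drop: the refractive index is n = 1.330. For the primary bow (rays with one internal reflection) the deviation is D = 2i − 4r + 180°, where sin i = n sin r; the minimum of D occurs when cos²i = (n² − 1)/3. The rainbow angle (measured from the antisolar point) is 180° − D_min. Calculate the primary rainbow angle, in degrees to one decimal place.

cos²i = (1.76890 − 1)/3 = 0.25630; i = arccos(0.50626) = 59.585°.
sin r = sin 59.585°/1.330 = 0.64841; r = 40.422°.
D_min = 2·59.585° − 4·40.422° + 180° = 137.484°.
Rainbow angle = 180° − D_min = 42.516°.

42.5°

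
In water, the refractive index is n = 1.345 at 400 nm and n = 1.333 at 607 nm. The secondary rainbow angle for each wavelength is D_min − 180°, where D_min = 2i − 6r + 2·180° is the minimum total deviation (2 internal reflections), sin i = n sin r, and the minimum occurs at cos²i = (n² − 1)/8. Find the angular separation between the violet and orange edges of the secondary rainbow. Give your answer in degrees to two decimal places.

At 400 nm (n = 1.345): cos²i = 0.10113 → i = 71.458°, r = 44.821°, D_min = 233.987°, rainbow angle = 53.987°.
At 607 nm (n = 1.333): cos²i = 0.09711 → i = 71.843°, r = 45.466°, D_min = 230.891°, rainbow angle = 50.891°.
Angular width = |53.987° − 50.891°| = 3.096°.

3.10°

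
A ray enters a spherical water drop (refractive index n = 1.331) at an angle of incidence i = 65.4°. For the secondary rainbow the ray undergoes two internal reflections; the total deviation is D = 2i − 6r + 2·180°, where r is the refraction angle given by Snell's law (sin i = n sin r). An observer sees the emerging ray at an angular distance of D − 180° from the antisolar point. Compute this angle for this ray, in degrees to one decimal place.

52.3°

sin r = sin 65.4° / 1.331 = 0.9092/1.331 = 0.6831; r = 43.09°.
D = 2·65.4° − 6·43.09° + 2·180° = 130.80° − 258.53° + 360° = 232.27°.
Angle from antisolar point = D − 180° = 52.27°.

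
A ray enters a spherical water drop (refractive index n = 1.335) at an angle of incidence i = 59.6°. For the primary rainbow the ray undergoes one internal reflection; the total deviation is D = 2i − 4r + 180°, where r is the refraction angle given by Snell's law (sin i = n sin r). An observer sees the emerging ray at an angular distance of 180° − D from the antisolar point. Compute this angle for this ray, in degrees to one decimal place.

sin r = sin 59.6° / 1.335 = 0.8625/1.335 = 0.6461; r = 40.25°.
D = 2·59.6° − 4·40.25° + 180° = 119.20° − 160.99° + 180° = 138.21°.
Angle from antisolar point = 180° − D = 41.79°.

41.8°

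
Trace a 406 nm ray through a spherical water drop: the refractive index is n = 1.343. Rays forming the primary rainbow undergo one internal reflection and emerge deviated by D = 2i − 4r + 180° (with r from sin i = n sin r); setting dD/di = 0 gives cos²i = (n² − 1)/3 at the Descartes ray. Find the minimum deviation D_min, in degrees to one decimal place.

139.4°

cos²i = (1.80365 − 1)/3 = 0.26788; i = arccos(0.51757) = 58.830°.
sin r = sin 58.830°/1.343 = 0.63711; r = 39.577°.
D_min = 2·58.830° − 4·39.577° + 180° = 139.354°.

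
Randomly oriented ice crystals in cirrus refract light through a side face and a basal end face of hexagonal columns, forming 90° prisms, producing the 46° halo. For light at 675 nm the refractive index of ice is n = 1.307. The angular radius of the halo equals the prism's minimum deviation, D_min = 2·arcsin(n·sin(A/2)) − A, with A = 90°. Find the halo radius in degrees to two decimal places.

45.09°

n·sin(A/2) = 1.307 × sin 45° = 1.307 × 0.7071 = 0.9242.
D_min = 2·arcsin(0.9242) − 90° = 2 × 67.546° − 90° = 45.093°.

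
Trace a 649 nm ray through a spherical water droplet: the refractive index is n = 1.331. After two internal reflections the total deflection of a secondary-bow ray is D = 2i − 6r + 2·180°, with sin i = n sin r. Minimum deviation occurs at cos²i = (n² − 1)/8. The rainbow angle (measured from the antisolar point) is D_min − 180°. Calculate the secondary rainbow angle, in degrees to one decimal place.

50.4°

cos²i = (1.77156 − 1)/8 = 0.09645; i = arccos(0.31056) = 71.907°.
sin r = sin 71.907°/1.331 = 0.71417; r = 45.575°.
D_min = 2·71.907° − 6·45.575° + 360° = 230.365°.
Rainbow angle = D_min − 180° = 50.365°.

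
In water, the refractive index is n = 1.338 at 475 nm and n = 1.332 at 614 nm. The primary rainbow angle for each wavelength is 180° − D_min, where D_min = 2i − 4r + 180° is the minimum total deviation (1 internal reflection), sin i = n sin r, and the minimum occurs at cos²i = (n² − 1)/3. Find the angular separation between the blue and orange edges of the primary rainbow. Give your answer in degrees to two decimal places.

0.87°

At 475 nm (n = 1.338): cos²i = 0.26341 → i = 59.120°, r = 39.899°, D_min = 138.643°, rainbow angle = 41.357°.
At 614 nm (n = 1.332): cos²i = 0.25807 → i = 59.469°, r = 40.290°, D_min = 137.776°, rainbow angle = 42.224°.
Angular width = |41.357° − 42.224°| = 0.867°.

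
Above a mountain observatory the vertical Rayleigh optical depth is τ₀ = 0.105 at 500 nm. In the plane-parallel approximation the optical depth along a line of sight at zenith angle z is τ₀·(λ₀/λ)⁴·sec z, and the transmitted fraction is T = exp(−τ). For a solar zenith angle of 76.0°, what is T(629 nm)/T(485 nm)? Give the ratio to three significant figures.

Airmass: sec 76.0° = 4.1336.
τ(629 nm) = 0.105 × (500/629)⁴ × 4.1336 = 0.105 × 0.3993 × 4.1336 = 0.1733.
τ(485 nm) = 0.105 × (500/485)⁴ × 4.1336 = 0.105 × 1.1296 × 4.1336 = 0.4903.
T(629)/T(485) = exp(τ_B − τ_A) = exp(0.3170) = 1.3730.

1.37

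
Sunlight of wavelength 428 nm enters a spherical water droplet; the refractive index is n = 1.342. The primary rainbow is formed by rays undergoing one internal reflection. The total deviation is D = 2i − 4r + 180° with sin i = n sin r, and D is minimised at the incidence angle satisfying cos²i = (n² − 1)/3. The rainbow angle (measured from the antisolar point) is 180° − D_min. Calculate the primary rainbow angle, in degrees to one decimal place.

cos²i = (1.80096 − 1)/3 = 0.26699; i = arccos(0.51671) = 58.888°.
sin r = sin 58.888°/1.342 = 0.63797; r = 39.641°.
D_min = 2·58.888° − 4·39.641° + 180° = 139.213°.
Rainbow angle = 180° − D_min = 40.787°.

40.8°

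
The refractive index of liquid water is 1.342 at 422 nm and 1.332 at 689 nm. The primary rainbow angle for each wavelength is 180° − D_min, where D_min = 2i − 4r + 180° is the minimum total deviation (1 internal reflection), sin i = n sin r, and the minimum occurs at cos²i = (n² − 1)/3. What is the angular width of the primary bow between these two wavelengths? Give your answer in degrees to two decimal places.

1.44°

At 422 nm (n = 1.342): cos²i = 0.26699 → i = 58.888°, r = 39.641°, D_min = 139.213°, rainbow angle = 40.787°.
At 689 nm (n = 1.332): cos²i = 0.25807 → i = 59.469°, r = 40.290°, D_min = 137.776°, rainbow angle = 42.224°.
Angular width = |40.787° − 42.224°| = 1.437°.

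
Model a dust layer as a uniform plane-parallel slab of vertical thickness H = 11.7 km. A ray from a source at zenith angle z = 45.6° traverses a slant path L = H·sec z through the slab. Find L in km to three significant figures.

16.7 km

sec z = 1/cos 45.6° = 1.4293.
L = 11.7 × 1.4293 = 16.722 km.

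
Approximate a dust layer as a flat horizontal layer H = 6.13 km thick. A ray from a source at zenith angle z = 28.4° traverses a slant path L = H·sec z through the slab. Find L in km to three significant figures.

sec z = 1/cos 28.4° = 1.1368.
L = 6.13 × 1.1368 = 6.969 km.

6.97 km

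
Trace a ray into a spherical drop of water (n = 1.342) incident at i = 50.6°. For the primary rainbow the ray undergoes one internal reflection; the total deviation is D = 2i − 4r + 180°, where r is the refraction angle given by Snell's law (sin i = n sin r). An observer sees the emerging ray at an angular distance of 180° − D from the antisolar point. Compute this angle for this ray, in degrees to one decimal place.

sin r = sin 50.6° / 1.342 = 0.7727/1.342 = 0.5758; r = 35.16°.
D = 2·50.6° − 4·35.16° + 180° = 101.20° − 140.62° + 180° = 140.58°.
Angle from antisolar point = 180° − D = 39.42°.

39.4°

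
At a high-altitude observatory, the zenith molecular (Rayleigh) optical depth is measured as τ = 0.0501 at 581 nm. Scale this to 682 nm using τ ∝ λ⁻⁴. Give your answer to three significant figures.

τ(682 nm) = τ(581 nm) × (581/682)⁴ = 0.0501 × (0.8519)⁴ = 0.0501 × 0.5267 = 0.0264.

0.0264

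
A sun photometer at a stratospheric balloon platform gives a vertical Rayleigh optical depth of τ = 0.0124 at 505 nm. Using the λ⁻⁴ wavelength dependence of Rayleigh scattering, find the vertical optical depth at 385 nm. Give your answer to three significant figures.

τ(385 nm) = τ(505 nm) × (505/385)⁴ = 0.0124 × (1.3117)⁴ = 0.0124 × 2.9602 = 0.0367.

0.0367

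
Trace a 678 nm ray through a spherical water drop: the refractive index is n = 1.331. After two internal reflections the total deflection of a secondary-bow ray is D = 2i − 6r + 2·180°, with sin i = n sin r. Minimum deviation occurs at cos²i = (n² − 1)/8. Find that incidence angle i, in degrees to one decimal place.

cos²i = (1.331² − 1)/8 = (1.77156 − 1)/8 = 0.09645.
cos i = 0.31056, so i = 71.907°.

71.9°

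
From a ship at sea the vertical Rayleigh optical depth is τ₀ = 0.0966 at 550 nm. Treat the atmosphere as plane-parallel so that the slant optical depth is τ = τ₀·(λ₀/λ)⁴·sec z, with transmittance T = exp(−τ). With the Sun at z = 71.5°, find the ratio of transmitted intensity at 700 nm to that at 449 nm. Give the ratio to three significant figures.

Airmass: sec 71.5° = 3.1515.
τ(700 nm) = 0.0966 × (550/700)⁴ × 3.1515 = 0.0966 × 0.3811 × 3.1515 = 0.1160.
τ(449 nm) = 0.0966 × (550/449)⁴ × 3.1515 = 0.0966 × 2.2515 × 3.1515 = 0.6854.
T(700)/T(449) = exp(τ_B − τ_A) = exp(0.5694) = 1.7672.

1.77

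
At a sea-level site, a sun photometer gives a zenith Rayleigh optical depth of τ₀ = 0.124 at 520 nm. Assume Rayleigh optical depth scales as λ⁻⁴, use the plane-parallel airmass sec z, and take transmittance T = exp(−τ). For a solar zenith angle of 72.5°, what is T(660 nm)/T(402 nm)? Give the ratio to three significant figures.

Airmass: sec 72.5° = 3.3255.
τ(660 nm) = 0.124 × (520/660)⁴ × 3.3255 = 0.124 × 0.3853 × 3.3255 = 0.1589.
τ(402 nm) = 0.124 × (520/402)⁴ × 3.3255 = 0.124 × 2.7997 × 3.3255 = 1.1545.
T(660)/T(402) = exp(τ_B − τ_A) = exp(0.9956) = 2.7063.

2.71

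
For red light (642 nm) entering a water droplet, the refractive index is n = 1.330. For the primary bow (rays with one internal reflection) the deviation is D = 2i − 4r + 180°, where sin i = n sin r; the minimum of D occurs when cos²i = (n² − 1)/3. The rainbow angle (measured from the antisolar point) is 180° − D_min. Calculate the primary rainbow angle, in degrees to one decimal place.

42.5°

cos²i = (1.76890 − 1)/3 = 0.25630; i = arccos(0.50626) = 59.585°.
sin r = sin 59.585°/1.330 = 0.64841; r = 40.422°.
D_min = 2·59.585° − 4·40.422° + 180° = 137.484°.
Rainbow angle = 180° − D_min = 42.516°.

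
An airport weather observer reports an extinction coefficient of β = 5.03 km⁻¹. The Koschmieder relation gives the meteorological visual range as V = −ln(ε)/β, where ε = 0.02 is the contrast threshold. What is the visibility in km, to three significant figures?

0.778 km

V = −ln(0.02) / 5.03 = 3.912 / 5.03 = 0.7777 km.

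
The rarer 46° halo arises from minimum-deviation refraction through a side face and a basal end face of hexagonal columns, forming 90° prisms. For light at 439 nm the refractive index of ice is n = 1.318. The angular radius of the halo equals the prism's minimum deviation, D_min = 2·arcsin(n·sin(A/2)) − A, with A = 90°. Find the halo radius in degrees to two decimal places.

47.49°

n·sin(A/2) = 1.318 × sin 45° = 1.318 × 0.7071 = 0.9320.
D_min = 2·arcsin(0.9320) − 90° = 2 × 68.743° − 90° = 47.487°.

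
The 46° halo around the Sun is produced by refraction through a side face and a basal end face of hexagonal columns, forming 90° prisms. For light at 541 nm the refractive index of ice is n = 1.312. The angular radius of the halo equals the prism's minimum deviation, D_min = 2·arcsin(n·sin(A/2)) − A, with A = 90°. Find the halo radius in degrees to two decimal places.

n·sin(A/2) = 1.312 × sin 45° = 1.312 × 0.7071 = 0.9277.
D_min = 2·arcsin(0.9277) − 90° = 2 × 68.083° − 90° = 46.166°.

46.17°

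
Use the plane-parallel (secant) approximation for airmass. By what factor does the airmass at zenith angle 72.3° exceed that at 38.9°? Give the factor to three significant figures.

2.56

X(72.3°)/X(38.9°) = sec 72.3° / sec 38.9° = cos 38.9° / cos 72.3° = 0.7782/0.3040 = 2.5597.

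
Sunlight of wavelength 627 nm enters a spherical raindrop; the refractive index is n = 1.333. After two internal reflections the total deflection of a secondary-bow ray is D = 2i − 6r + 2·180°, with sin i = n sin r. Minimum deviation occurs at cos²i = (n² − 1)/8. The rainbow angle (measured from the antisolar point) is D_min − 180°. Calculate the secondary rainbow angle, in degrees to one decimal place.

50.9°

cos²i = (1.77689 − 1)/8 = 0.09711; i = arccos(0.31163) = 71.843°.
sin r = sin 71.843°/1.333 = 0.71283; r = 45.466°.
D_min = 2·71.843° − 6·45.466° + 360° = 230.891°.
Rainbow angle = D_min − 180° = 50.891°.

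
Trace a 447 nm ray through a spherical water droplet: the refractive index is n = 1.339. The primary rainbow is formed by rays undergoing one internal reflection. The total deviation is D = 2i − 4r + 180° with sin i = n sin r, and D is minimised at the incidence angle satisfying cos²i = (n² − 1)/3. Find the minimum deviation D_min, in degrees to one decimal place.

138.8°

cos²i = (1.79292 − 1)/3 = 0.26431; i = arccos(0.51411) = 59.062°.
sin r = sin 59.062°/1.339 = 0.64057; r = 39.834°.
D_min = 2·59.062° − 4·39.834° + 180° = 138.786°.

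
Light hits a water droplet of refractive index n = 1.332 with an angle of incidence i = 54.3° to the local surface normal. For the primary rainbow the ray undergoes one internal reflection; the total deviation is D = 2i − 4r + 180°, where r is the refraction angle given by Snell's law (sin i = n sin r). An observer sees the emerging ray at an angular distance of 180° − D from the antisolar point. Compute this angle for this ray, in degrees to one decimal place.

41.7°

sin r = sin 54.3° / 1.332 = 0.8121/1.332 = 0.6097; r = 37.57°.
D = 2·54.3° − 4·37.57° + 180° = 108.60° − 150.26° + 180° = 138.34°.
Angle from antisolar point = 180° − D = 41.66°.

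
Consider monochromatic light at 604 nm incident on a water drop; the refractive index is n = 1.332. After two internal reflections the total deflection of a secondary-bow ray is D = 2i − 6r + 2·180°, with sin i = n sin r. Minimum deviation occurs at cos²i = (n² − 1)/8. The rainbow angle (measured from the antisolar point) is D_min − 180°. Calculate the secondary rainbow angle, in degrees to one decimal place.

50.6°

cos²i = (1.77422 − 1)/8 = 0.09678; i = arccos(0.31109) = 71.875°.
sin r = sin 71.875°/1.332 = 0.71350; r = 45.520°.
D_min = 2·71.875° − 6·45.520° + 360° = 230.628°.
Rainbow angle = D_min − 180° = 50.628°.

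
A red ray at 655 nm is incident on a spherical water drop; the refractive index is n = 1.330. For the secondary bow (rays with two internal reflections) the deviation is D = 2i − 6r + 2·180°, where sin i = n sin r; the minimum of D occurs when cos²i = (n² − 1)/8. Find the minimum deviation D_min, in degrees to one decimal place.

cos²i = (1.76890 − 1)/8 = 0.09611; i = arccos(0.31002) = 71.940°.
sin r = sin 71.940°/1.330 = 0.71483; r = 45.630°.
D_min = 2·71.940° − 6·45.630° + 360° = 230.101°.

230.1°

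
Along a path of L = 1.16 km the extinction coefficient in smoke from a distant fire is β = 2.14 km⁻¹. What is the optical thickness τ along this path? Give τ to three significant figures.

τ = β·L = 2.14 × 1.16 = 2.4824.

2.48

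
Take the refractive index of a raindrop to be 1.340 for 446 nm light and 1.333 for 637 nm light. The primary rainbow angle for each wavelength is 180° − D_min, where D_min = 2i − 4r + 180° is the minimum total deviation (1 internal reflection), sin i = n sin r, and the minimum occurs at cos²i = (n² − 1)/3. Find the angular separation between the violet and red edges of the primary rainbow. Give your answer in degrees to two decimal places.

At 446 nm (n = 1.340): cos²i = 0.26520 → i = 59.004°, r = 39.770°, D_min = 138.929°, rainbow angle = 41.071°.
At 637 nm (n = 1.333): cos²i = 0.25896 → i = 59.410°, r = 40.225°, D_min = 137.922°, rainbow angle = 42.078°.
Angular width = |41.071° − 42.078°| = 1.007°.

1.01°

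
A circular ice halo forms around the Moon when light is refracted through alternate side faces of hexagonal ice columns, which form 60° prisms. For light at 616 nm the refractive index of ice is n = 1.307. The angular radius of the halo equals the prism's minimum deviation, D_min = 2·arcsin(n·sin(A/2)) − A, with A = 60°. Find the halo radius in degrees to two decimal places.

n·sin(A/2) = 1.307 × sin 30° = 1.307 × 0.5000 = 0.6535.
D_min = 2·arcsin(0.6535) − 60° = 2 × 40.806° − 60° = 21.612°.

21.61°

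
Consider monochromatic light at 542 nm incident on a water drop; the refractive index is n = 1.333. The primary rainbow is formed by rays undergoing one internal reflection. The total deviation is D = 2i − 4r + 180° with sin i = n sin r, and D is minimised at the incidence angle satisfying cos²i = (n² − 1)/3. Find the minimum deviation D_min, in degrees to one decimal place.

cos²i = (1.77689 − 1)/3 = 0.25896; i = arccos(0.50888) = 59.410°.
sin r = sin 59.410°/1.333 = 0.64579; r = 40.225°.
D_min = 2·59.410° − 4·40.225° + 180° = 137.922°.

137.9°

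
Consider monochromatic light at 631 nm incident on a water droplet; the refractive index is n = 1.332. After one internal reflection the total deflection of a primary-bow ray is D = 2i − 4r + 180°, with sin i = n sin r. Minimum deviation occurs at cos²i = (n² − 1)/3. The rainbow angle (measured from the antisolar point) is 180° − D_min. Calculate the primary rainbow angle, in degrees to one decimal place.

42.2°

cos²i = (1.77422 − 1)/3 = 0.25807; i = arccos(0.50801) = 59.469°.
sin r = sin 59.469°/1.332 = 0.64666; r = 40.290°.
D_min = 2·59.469° − 4·40.290° + 180° = 137.776°.
Rainbow angle = 180° − D_min = 42.224°.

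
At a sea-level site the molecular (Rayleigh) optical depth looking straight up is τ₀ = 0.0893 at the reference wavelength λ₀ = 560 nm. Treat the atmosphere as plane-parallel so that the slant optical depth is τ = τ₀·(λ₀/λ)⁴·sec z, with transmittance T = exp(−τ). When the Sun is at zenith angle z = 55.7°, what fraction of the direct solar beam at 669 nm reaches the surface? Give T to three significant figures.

0.925

sec 55.7° = 1.7745.
τ = 0.0893 × (560/669)⁴ × 1.7745 = 0.0893 × 0.4910 × 1.7745 = 0.0778.
T = exp(−0.0778) = 0.9251.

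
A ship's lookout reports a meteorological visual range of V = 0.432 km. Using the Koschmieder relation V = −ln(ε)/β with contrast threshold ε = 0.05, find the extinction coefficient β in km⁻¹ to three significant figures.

β = −ln(0.05) / V = 2.996 / 0.432 = 6.9346 km⁻¹.

6.93 km⁻¹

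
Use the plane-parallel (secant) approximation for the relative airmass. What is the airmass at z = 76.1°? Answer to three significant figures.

X = sec z = 1/cos 76.1° = 1/0.2402 = 4.1627.

4.16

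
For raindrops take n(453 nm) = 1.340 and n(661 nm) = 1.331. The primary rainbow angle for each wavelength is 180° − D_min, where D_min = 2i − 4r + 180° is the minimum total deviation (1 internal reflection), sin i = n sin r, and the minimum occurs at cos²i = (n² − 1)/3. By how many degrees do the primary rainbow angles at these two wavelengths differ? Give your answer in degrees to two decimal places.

At 453 nm (n = 1.340): cos²i = 0.26520 → i = 59.004°, r = 39.770°, D_min = 138.929°, rainbow angle = 41.071°.
At 661 nm (n = 1.331): cos²i = 0.25719 → i = 59.527°, r = 40.356°, D_min = 137.630°, rainbow angle = 42.370°.
Angular width = |41.071° − 42.370°| = 1.299°.

1.30°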